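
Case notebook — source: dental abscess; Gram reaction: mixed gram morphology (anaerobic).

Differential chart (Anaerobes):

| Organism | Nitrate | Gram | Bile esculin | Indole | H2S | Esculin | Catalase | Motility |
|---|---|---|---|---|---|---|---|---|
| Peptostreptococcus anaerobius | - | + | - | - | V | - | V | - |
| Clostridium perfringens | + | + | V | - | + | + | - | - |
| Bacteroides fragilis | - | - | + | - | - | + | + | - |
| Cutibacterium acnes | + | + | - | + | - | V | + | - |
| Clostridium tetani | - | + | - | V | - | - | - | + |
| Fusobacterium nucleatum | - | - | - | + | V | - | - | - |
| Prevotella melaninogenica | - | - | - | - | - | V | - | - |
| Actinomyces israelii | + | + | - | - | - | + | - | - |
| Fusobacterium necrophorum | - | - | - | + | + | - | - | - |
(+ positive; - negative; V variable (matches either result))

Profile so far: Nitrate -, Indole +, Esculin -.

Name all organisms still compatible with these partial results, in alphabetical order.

Clostridium tetani, Fusobacterium necrophorum, Fusobacterium nucleatum

Indole +: excludes 5 organisms — 4 left.
Esculin -: all 4 remaining candidates are consistent.
Nitrate -: excludes Cutibacterium acnes — 3 left.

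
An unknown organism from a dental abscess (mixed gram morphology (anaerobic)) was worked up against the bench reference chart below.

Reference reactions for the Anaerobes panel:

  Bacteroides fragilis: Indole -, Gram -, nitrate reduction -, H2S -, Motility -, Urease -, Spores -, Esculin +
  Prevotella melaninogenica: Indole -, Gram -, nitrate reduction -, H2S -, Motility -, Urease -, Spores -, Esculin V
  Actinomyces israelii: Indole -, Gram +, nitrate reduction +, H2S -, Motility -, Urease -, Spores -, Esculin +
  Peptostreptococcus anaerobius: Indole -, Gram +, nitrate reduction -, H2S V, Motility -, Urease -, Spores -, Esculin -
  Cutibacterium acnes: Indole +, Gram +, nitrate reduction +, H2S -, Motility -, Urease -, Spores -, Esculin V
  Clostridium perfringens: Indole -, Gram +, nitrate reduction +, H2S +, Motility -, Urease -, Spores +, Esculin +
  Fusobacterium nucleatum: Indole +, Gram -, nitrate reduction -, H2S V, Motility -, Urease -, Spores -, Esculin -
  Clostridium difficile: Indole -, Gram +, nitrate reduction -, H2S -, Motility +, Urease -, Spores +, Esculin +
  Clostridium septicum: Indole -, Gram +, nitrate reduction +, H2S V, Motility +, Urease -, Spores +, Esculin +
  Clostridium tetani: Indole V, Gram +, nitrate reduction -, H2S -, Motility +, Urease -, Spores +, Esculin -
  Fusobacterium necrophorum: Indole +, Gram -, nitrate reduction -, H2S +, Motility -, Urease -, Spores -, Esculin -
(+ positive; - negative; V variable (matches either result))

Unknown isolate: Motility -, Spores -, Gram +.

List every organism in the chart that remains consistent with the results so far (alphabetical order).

Actinomyces israelii, Cutibacterium acnes, Peptostreptococcus anaerobius

Spores -: excludes Clostridium perfringens, Clostridium difficile, Clostridium septicum, Clostridium tetani — 7 left.
Motility -: all 7 remaining candidates are consistent.
Gram +: excludes Bacteroides fragilis, Prevotella melaninogenica, Fusobacterium nucleatum, Fusobacterium necrophorum — 3 left.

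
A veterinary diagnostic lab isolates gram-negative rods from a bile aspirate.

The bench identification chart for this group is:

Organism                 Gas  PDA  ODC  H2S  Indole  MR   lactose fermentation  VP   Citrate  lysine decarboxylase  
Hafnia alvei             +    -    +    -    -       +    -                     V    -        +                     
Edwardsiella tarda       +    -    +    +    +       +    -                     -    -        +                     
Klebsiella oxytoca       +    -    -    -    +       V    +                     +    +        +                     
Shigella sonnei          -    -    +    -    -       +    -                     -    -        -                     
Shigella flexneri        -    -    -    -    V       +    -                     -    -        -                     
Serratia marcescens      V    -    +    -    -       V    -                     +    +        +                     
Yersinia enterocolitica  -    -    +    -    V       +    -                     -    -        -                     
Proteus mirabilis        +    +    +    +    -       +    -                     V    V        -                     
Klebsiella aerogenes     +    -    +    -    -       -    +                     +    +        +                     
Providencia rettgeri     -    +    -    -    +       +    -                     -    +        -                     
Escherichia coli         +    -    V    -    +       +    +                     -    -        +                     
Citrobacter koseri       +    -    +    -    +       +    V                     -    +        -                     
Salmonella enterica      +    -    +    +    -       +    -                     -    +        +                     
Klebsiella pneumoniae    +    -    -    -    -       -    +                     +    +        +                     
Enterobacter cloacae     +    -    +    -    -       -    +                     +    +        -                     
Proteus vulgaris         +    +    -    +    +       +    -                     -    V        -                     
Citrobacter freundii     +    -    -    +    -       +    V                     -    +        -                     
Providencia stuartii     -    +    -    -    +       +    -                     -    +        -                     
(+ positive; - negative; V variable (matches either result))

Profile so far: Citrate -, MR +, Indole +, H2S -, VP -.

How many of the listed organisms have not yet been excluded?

H2S -: excludes 5 organisms — 13 left.
MR +: excludes Klebsiella aerogenes, Klebsiella pneumoniae, Enterobacter cloacae — 10 left.
VP -: excludes Klebsiella oxytoca, Serratia marcescens — 8 left.
Citrate -: excludes Providencia rettgeri, Citrobacter koseri, Providencia stuartii — 5 left.
Indole +: excludes Hafnia alvei, Shigella sonnei — 3 left.
Still consistent: Escherichia coli, Shigella flexneri, Yersinia enterocolitica.

3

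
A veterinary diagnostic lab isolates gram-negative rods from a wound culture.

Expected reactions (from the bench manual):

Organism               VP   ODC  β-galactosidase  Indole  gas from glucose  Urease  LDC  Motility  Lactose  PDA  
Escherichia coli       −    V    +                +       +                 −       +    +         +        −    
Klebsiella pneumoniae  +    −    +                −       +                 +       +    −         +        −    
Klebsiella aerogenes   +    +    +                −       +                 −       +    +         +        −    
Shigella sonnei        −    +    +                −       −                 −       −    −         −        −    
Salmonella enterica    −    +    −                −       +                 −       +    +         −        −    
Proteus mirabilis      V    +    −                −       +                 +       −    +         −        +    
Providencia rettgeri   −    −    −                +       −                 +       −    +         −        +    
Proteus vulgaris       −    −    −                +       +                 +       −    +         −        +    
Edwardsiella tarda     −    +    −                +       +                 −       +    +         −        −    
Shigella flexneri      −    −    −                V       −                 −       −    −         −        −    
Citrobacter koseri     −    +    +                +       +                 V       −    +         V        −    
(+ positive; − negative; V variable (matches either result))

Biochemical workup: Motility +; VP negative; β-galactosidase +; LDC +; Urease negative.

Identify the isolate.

Escherichia coli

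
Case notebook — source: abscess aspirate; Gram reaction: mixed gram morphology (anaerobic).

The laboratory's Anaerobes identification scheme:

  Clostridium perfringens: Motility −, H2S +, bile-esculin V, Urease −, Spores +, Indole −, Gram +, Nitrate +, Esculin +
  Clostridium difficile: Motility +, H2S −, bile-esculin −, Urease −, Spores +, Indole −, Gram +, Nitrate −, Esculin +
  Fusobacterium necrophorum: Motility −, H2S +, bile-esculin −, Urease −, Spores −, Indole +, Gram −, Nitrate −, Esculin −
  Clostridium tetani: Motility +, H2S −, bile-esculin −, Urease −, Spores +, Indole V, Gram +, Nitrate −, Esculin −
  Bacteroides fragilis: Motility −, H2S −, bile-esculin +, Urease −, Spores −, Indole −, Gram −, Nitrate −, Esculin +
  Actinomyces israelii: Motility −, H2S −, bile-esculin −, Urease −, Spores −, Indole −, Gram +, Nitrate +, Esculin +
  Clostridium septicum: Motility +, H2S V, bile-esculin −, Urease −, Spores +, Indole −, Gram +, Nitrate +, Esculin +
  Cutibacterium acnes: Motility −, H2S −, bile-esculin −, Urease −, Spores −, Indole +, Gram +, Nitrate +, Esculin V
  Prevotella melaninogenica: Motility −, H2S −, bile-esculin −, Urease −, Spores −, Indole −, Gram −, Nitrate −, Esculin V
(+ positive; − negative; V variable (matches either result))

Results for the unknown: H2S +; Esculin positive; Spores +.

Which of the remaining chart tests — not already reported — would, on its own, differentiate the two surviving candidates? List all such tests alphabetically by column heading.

H2S +: excludes 6 organisms — 3 left.
Spores +: excludes Fusobacterium necrophorum — 2 left.
Esculin +: all 2 remaining candidates are consistent.
Two candidates remain: Clostridium perfringens and Clostridium septicum.
  Motility: Clostridium perfringens −, Clostridium septicum + — discriminates.
  bile-esculin: V vs − — variable for at least one, does not separate.
  Urease: − vs − — same for both, does not separate.
  Indole: − vs − — same for both, does not separate.
  Gram: + vs + — same for both, does not separate.
  Nitrate: + vs + — same for both, does not separate.

Motility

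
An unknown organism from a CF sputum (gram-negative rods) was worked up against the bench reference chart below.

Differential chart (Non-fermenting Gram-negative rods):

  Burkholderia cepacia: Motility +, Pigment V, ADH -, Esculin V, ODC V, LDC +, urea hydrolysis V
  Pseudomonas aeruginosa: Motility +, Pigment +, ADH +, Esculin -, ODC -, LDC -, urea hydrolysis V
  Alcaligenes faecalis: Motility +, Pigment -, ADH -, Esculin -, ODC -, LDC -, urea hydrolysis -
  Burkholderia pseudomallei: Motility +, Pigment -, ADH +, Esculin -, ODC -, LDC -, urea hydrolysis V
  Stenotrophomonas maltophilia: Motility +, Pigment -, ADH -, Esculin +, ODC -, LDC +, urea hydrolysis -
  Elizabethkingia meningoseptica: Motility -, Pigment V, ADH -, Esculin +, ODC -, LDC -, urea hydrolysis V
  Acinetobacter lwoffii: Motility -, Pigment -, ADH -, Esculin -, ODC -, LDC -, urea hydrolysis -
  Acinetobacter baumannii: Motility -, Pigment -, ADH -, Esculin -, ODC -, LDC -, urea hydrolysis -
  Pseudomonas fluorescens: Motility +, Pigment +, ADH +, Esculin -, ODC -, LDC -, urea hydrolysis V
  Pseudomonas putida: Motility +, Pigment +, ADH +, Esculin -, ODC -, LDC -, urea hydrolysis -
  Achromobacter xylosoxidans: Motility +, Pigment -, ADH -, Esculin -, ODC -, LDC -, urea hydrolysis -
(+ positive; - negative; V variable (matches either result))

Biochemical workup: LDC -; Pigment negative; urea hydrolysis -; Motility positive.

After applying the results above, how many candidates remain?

3

urea hydrolysis -: all 11 remaining candidates are consistent.
Pigment -: excludes Pseudomonas aeruginosa, Pseudomonas fluorescens, Pseudomonas putida — 8 left.
Motility +: excludes Elizabethkingia meningoseptica, Acinetobacter lwoffii, Acinetobacter baumannii — 5 left.
LDC -: excludes Burkholderia cepacia, Stenotrophomonas maltophilia — 3 left.
Still consistent: Achromobacter xylosoxidans, Alcaligenes faecalis, Burkholderia pseudomallei.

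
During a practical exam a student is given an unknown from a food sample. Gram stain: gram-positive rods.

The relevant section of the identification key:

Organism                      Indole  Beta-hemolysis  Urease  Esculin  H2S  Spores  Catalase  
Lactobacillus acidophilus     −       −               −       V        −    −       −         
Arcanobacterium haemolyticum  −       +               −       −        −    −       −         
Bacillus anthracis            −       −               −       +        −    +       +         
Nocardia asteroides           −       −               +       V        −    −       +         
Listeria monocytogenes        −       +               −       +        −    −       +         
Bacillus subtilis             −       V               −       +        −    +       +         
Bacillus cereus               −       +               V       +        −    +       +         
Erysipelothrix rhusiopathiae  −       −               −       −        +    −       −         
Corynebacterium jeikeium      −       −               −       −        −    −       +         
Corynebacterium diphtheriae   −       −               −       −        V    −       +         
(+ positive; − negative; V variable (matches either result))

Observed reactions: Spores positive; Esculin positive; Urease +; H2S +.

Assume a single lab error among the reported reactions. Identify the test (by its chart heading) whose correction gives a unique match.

H2S

As reported, no row in the chart matches all 4 reactions.
Reversing H2S (to −) → unique match: Bacillus cereus.
Reversing Spores → still no organism matches.
Reversing Esculin → still no organism matches.
Reversing Urease → still no organism matches.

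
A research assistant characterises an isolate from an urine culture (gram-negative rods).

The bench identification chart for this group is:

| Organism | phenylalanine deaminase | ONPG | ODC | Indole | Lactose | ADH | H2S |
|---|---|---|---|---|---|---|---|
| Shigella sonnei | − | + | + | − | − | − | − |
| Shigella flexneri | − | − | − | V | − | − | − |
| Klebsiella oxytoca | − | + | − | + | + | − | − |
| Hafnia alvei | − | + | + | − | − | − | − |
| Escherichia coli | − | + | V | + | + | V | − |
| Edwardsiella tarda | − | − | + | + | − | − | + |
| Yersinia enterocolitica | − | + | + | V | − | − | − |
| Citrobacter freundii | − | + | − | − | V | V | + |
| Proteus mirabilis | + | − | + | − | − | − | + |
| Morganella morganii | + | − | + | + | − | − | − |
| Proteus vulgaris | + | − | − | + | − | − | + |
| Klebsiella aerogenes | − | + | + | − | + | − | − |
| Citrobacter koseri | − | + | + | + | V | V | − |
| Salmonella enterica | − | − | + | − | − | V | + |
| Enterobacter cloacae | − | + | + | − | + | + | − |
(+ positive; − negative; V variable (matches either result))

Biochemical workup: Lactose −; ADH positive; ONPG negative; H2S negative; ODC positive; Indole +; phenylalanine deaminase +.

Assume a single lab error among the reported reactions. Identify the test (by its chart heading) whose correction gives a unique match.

As reported, no row in the chart matches all 7 reactions.
Reversing Lactose → still no organism matches.
Reversing ADH (to −) → unique match: Morganella morganii.
Reversing phenylalanine deaminase → still no organism matches.
Reversing Indole → still no organism matches.
Reversing ODC → still no organism matches.
Reversing H2S → still no organism matches.
Reversing ONPG → still no organism matches.

ADH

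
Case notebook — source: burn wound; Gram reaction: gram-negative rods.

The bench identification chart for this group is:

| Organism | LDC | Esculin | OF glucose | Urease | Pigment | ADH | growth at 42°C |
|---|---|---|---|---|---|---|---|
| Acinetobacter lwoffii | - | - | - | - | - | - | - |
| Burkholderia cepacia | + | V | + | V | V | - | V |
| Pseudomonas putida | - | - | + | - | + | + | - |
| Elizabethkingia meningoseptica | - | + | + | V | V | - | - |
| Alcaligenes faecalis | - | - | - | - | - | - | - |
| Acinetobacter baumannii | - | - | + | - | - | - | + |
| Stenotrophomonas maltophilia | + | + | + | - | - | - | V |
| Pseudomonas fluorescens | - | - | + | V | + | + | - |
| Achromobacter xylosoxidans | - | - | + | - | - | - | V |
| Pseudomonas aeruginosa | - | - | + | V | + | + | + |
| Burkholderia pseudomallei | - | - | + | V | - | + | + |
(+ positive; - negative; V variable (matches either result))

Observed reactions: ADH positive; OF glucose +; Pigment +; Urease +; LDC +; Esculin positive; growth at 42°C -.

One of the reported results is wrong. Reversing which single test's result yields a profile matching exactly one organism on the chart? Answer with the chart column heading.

As reported, no row in the chart matches all 7 reactions.
Reversing Pigment → still no organism matches.
Reversing Esculin → still no organism matches.
Reversing Urease → still no organism matches.
Reversing LDC → still no organism matches.
Reversing growth at 42°C → still no organism matches.
Reversing OF glucose → still no organism matches.
Reversing ADH (to -) → unique match: Burkholderia cepacia.

ADH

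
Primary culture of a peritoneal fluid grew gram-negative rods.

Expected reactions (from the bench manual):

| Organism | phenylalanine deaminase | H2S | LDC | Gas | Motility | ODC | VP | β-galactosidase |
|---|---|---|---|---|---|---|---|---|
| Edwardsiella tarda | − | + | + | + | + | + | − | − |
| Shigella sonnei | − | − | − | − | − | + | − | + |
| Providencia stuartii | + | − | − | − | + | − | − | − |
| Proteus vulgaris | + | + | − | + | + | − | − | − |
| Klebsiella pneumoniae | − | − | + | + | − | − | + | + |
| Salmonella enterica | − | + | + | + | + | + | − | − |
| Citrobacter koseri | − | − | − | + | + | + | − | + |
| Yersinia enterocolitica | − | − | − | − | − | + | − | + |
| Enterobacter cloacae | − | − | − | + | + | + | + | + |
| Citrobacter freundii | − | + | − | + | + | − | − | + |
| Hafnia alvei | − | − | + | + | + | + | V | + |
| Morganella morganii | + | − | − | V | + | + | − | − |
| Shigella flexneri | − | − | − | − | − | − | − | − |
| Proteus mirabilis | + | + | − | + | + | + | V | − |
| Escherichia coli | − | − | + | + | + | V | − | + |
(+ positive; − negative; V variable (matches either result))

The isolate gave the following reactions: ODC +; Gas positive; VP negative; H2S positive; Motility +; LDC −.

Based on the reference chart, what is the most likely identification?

Proteus mirabilis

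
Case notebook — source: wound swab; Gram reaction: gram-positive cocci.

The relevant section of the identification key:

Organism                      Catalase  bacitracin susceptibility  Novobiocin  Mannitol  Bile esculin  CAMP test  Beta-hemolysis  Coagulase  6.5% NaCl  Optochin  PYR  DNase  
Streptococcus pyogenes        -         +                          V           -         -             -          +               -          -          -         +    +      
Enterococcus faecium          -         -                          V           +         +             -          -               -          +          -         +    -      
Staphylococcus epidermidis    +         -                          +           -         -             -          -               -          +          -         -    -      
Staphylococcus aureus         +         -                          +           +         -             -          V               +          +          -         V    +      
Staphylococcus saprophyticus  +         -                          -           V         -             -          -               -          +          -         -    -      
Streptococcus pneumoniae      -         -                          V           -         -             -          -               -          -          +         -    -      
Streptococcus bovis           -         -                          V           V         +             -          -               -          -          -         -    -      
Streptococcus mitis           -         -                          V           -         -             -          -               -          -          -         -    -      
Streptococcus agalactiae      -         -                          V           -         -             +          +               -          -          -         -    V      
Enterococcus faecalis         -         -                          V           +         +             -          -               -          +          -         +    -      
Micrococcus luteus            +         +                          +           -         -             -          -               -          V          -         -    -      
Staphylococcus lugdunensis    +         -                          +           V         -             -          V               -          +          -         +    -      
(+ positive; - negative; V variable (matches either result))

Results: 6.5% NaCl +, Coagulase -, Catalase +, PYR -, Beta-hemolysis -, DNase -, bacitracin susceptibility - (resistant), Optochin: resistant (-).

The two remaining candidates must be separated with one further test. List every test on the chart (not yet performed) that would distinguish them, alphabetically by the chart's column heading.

Novobiocin

bacitracin susceptibility -: excludes Streptococcus pyogenes, Micrococcus luteus — 10 left.
Beta-hemolysis -: excludes Streptococcus agalactiae — 9 left.
Coagulase -: excludes Staphylococcus aureus — 8 left.
Optochin -: excludes Streptococcus pneumoniae — 7 left.
DNase -: all 7 remaining candidates are consistent.
6.5% NaCl +: excludes Streptococcus bovis, Streptococcus mitis — 5 left.
Catalase +: excludes Enterococcus faecium, Enterococcus faecalis — 3 left.
PYR -: excludes Staphylococcus lugdunensis — 2 left.
Two candidates remain: Staphylococcus epidermidis and Staphylococcus saprophyticus.
  Novobiocin: Staphylococcus epidermidis +, Staphylococcus saprophyticus - — discriminates.
  Mannitol: - vs V — variable for at least one, does not separate.
  Bile esculin: - vs - — same for both, does not separate.
  CAMP test: - vs - — same for both, does not separate.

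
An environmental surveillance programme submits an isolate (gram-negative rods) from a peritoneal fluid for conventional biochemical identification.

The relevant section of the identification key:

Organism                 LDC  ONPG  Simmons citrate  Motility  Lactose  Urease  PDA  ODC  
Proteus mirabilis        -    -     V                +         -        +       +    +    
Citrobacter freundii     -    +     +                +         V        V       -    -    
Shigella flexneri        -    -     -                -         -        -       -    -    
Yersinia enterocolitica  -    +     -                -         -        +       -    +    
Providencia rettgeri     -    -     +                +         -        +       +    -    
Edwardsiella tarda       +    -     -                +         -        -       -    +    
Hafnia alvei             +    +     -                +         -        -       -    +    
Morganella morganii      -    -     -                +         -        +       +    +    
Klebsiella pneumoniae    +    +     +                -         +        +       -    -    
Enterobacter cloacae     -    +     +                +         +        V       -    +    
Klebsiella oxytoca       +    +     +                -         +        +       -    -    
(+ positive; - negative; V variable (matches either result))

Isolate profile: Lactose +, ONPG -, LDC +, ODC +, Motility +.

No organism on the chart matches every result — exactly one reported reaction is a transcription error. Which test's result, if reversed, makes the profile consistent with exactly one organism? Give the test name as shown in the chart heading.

As reported, no row in the chart matches all 5 reactions.
Reversing LDC → still no organism matches.
Reversing Motility → still no organism matches.
Reversing Lactose (to -) → unique match: Edwardsiella tarda.
Reversing ODC → still no organism matches.
Reversing ONPG → still no organism matches.

Lactose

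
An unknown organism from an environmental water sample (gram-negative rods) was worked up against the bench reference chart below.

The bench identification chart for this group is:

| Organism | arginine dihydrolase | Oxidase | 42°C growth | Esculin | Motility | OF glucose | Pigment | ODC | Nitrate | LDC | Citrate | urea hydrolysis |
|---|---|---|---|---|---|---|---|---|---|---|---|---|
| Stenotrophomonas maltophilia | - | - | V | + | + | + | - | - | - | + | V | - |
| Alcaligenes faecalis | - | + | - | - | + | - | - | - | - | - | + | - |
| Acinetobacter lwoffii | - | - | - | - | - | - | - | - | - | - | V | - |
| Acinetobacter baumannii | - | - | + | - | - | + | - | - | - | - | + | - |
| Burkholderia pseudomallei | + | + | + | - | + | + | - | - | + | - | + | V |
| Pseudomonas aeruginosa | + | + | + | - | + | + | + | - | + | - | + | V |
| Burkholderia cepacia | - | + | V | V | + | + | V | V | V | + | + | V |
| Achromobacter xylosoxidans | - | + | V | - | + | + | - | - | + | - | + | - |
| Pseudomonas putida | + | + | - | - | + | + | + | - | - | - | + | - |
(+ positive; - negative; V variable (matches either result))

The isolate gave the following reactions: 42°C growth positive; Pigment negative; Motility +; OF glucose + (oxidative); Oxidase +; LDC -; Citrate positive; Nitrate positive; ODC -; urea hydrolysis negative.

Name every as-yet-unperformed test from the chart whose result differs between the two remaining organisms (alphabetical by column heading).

arginine dihydrolase

OF glucose +: excludes Alcaligenes faecalis, Acinetobacter lwoffii — 7 left.
Oxidase +: excludes Stenotrophomonas maltophilia, Acinetobacter baumannii — 5 left.
ODC -: all 5 remaining candidates are consistent.
42°C growth +: excludes Pseudomonas putida — 4 left.
Nitrate +: all 4 remaining candidates are consistent.
Citrate +: all 4 remaining candidates are consistent.
urea hydrolysis -: all 4 remaining candidates are consistent.
Motility +: all 4 remaining candidates are consistent.
Pigment -: excludes Pseudomonas aeruginosa — 3 left.
LDC -: excludes Burkholderia cepacia — 2 left.
Two candidates remain: Achromobacter xylosoxidans and Burkholderia pseudomallei.
  arginine dihydrolase: Achromobacter xylosoxidans -, Burkholderia pseudomallei + — discriminates.
  Esculin: - vs - — same for both, does not separate.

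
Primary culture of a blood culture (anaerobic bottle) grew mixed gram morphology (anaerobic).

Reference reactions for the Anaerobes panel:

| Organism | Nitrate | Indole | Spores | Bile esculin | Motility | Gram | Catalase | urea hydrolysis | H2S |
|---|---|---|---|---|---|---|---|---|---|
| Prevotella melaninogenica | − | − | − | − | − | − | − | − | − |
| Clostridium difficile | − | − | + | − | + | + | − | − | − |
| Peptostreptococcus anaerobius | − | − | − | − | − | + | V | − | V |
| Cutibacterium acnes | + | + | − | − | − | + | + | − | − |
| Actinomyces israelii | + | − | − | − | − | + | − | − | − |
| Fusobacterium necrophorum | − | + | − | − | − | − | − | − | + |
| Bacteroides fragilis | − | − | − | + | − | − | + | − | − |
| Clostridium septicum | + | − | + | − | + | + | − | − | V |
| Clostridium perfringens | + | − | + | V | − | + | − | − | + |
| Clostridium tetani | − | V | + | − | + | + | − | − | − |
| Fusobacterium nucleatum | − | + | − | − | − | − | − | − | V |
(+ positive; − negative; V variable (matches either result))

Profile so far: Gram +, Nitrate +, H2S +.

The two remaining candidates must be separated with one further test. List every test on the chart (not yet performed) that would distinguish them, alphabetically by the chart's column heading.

Motility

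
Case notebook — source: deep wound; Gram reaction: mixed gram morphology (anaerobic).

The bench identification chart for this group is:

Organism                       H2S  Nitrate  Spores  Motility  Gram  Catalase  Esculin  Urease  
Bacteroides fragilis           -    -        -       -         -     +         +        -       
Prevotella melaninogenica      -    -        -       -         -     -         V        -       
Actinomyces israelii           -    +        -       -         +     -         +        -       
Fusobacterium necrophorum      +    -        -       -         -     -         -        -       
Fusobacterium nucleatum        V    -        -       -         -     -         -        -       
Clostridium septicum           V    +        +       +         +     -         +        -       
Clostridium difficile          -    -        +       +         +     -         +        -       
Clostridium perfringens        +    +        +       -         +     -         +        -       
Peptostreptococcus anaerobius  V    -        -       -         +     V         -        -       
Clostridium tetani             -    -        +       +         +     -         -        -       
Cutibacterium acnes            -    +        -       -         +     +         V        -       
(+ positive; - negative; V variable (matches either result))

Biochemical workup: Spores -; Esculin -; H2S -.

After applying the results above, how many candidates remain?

4

Spores -: excludes Clostridium septicum, Clostridium difficile, Clostridium perfringens, Clostridium tetani — 7 left.
H2S -: excludes Fusobacterium necrophorum — 6 left.
Esculin -: excludes Bacteroides fragilis, Actinomyces israelii — 4 left.
Still consistent: Cutibacterium acnes, Fusobacterium nucleatum, Peptostreptococcus anaerobius, Prevotella melaninogenica.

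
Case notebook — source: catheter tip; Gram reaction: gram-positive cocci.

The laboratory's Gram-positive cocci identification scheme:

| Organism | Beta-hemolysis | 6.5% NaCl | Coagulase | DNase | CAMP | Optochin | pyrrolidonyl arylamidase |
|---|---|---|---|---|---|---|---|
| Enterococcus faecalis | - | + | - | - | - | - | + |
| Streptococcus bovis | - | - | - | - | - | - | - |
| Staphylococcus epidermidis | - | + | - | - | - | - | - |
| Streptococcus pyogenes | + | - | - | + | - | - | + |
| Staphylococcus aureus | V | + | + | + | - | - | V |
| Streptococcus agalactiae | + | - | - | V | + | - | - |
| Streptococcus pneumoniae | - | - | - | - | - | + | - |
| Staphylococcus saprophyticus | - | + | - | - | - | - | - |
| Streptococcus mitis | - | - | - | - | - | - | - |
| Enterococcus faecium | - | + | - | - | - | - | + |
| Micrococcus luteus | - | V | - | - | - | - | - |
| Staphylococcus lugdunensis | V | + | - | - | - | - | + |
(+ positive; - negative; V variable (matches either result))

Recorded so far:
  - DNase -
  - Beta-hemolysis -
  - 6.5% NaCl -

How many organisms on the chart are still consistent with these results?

4

DNase -: excludes Streptococcus pyogenes, Staphylococcus aureus — 10 left.
6.5% NaCl -: excludes 5 organisms — 5 left.
Beta-hemolysis -: excludes Streptococcus agalactiae — 4 left.
Still consistent: Micrococcus luteus, Streptococcus bovis, Streptococcus mitis, Streptococcus pneumoniae.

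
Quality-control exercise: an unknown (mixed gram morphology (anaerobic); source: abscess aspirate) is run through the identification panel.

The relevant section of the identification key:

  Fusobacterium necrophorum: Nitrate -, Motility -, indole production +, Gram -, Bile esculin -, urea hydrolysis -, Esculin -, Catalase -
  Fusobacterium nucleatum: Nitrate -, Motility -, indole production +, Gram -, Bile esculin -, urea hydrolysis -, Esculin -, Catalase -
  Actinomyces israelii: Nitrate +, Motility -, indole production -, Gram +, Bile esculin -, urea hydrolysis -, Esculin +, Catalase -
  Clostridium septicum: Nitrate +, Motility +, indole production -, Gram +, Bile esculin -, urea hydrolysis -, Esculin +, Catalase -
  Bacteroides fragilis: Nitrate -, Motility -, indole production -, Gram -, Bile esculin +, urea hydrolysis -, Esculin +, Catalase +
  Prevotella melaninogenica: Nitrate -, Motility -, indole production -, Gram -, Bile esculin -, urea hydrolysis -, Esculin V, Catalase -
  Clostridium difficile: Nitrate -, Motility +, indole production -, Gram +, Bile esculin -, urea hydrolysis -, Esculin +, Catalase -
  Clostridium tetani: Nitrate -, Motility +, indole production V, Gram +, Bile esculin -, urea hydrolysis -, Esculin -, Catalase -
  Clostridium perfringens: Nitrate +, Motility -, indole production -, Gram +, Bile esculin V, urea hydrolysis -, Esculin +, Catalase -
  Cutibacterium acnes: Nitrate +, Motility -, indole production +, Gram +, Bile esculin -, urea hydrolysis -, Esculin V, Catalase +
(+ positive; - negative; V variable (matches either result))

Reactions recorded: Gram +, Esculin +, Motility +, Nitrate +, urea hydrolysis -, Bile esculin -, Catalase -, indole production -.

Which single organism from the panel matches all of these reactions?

Motility +: excludes 7 organisms — 3 left.
Bile esculin -: all 3 remaining candidates are consistent.
Esculin +: excludes Clostridium tetani — 2 left.
urea hydrolysis -: all 2 remaining candidates are consistent.
Nitrate +: excludes Clostridium difficile — 1 left.
Gram +: the one remaining candidate is consistent.
indole production -: the one remaining candidate is consistent.
Catalase -: the one remaining candidate is consistent.

Clostridium septicum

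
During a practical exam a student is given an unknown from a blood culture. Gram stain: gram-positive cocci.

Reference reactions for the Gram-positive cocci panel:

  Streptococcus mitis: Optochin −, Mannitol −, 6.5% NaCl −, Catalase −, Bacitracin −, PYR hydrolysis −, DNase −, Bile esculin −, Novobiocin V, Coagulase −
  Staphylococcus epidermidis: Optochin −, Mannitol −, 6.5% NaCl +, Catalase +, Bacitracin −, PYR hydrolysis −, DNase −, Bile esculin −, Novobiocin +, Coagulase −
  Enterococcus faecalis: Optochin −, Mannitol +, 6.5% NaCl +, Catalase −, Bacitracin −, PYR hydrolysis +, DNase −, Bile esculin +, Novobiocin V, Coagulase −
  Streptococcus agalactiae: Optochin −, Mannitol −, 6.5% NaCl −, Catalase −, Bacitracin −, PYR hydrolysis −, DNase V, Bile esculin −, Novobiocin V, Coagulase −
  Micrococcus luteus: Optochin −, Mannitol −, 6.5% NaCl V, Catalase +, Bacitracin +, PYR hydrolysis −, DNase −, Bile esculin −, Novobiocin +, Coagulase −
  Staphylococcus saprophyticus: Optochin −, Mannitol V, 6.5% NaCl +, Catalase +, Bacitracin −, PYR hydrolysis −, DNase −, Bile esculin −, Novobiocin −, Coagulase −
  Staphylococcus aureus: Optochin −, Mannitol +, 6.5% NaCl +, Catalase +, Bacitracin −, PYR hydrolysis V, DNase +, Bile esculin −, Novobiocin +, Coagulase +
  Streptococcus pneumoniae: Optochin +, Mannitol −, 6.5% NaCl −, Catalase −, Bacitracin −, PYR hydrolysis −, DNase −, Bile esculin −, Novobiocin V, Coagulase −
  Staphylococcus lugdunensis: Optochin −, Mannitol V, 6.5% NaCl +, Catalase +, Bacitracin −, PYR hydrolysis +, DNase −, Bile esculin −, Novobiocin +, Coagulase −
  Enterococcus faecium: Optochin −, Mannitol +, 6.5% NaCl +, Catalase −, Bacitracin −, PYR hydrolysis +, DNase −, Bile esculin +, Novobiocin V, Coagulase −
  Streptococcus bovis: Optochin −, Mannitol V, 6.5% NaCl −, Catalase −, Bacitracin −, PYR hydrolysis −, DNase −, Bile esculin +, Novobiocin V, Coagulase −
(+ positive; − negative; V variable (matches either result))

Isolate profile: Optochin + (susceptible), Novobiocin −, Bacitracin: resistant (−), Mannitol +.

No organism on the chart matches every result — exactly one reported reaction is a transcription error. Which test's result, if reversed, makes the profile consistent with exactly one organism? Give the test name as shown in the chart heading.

Mannitol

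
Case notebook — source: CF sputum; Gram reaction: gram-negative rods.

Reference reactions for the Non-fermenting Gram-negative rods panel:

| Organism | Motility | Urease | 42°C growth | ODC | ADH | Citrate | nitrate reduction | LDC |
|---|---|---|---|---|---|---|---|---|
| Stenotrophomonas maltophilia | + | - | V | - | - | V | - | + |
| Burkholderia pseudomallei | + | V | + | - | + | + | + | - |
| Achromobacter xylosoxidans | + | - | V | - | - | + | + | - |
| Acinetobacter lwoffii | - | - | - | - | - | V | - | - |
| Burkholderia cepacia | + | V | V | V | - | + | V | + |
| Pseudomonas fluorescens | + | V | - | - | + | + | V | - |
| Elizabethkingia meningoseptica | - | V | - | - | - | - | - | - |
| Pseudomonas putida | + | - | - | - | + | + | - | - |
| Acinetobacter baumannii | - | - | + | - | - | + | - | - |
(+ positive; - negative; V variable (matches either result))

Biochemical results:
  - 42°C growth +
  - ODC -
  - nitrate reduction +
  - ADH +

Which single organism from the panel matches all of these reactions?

Burkholderia pseudomallei

ADH +: excludes 6 organisms — 3 left.
42°C growth +: excludes Pseudomonas fluorescens, Pseudomonas putida — 1 left.
nitrate reduction +: the one remaining candidate is consistent.
ODC -: the one remaining candidate is consistent.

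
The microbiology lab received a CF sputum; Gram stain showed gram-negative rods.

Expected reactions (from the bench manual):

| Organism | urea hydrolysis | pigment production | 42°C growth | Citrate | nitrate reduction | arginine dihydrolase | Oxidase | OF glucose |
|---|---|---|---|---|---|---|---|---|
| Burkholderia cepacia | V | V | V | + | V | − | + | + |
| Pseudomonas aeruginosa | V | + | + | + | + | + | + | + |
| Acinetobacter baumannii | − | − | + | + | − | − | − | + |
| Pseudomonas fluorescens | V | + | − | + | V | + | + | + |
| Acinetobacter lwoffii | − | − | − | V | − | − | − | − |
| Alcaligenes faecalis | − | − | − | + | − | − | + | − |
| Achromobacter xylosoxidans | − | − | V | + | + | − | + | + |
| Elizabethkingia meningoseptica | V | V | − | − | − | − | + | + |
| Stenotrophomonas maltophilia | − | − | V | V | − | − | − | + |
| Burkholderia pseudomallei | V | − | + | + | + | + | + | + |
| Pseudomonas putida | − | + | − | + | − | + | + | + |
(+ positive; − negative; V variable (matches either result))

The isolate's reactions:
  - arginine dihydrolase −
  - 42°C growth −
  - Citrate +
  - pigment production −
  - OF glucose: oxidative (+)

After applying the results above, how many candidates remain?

OF glucose +: excludes Acinetobacter lwoffii, Alcaligenes faecalis — 9 left.
arginine dihydrolase −: excludes Pseudomonas aeruginosa, Pseudomonas fluorescens, Burkholderia pseudomallei, Pseudomonas putida — 5 left.
pigment production −: all 5 remaining candidates are consistent.
Citrate +: excludes Elizabethkingia meningoseptica — 4 left.
42°C growth −: excludes Acinetobacter baumannii — 3 left.
Still consistent: Achromobacter xylosoxidans, Burkholderia cepacia, Stenotrophomonas maltophilia.

3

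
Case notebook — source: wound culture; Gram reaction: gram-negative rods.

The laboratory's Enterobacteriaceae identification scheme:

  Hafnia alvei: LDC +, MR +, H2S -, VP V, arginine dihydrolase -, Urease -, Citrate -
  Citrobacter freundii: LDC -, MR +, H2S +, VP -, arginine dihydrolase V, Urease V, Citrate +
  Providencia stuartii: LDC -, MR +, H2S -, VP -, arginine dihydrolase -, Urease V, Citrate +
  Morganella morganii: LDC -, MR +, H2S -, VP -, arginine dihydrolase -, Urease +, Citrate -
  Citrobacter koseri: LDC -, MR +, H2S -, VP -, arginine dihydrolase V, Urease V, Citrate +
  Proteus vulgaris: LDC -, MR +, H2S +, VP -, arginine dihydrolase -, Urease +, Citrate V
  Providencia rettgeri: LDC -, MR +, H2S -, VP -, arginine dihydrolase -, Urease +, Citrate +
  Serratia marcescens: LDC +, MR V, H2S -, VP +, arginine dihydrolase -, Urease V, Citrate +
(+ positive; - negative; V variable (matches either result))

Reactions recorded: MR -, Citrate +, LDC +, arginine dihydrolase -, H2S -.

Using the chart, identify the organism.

Serratia marcescens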